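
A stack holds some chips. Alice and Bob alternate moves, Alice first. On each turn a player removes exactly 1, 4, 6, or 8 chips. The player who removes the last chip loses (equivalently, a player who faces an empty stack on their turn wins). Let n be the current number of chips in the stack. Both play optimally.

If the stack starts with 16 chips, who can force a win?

Alice wins.

Compute win/loss labels from the base case upward. A position with no move is W. Any other position is W if it can reach an L in one move, else L.
n=0: no move; the opponent has just taken the last chip and therefore loses → W
n=1: →0(W) only, which is W, so L
n=2: →1(L), so W
n=3: →2(W) only, which is W, so L
n=4: →3(L), so W
n=5: →1(L), so W
n=6: →5(W), 2(W), 0(W) — all W, so L
n=7: →6(L), so W
n=8: →7(W), 4(W), 2(W), 0(W) — all W, so L
n=9: →8(L), so W
n=10: →6(L), so W
n=11: →3(L), so W
n=12: →8(L), so W
n=13: →12(W), 9(W), 7(W), 5(W) — all W, so L
n=14: →13(L), so W
n=15: →14(W), 11(W), 9(W), 7(W) — all W, so L
n=16: →15(L), so W
From 16 Alice can remove 1, leaving 15, reaching an L position.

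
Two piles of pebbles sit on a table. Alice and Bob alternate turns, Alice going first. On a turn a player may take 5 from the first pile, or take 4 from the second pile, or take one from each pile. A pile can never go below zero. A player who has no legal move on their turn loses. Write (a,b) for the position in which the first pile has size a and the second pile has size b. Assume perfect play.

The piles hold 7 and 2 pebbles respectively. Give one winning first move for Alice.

Move to (2,2).

Use the standard recursion: the mover loses at a terminal position; elsewhere, the mover wins exactly when some move hands the opponent an L position.
No move ever increases a pile, so every position that can arise here has a ≤ 7 and b ≤ 2; it is enough to label the cells with 0 ≤ a ≤ 7 and 0 ≤ b ≤ 2.
Every move lowers a or b (never raises either), so fill the grid row by row in increasing a, and left to right within a row: each cell's successors are then already labelled.
      b=0  b=1  b=2
a=0:    L    L    L
a=1:    L    W    W
a=2:    L    W    L
a=3:    L    W    L
a=4:    L    W    L
a=5:    W    W    W
a=6:    W    L    L
a=7:    W    L    W
Cells with no legal move (terminal, hence L): (0,0), (0,1), (0,2), (1,0), (2,0), (3,0), (4,0).
The remaining L cells, each justified by listing all of its moves:
(2,2): →(1,1)(W) only, which is W, so L
(3,2): →(2,1)(W) only, which is W, so L
(4,2): →(3,1)(W) only, which is W, so L
(6,1): →(1,1)(W), (5,0)(W) — all W, so L
(6,2): →(1,2)(W), (5,1)(W) — all W, so L
(7,1): →(2,1)(W), (6,0)(W) — all W, so L
Every other cell has at least one move into one of the L cells above, so it is W.
From (7,2), the L positions reachable in one move are: (2,2), (6,1). Any move reaching one of these is winning.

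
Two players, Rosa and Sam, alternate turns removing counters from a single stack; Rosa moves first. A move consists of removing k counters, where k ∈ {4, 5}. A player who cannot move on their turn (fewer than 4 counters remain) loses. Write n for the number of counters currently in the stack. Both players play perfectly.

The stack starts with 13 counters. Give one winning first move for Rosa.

Remove 4, leaving 9.

Compute win/loss labels from the base case upward. A position with no move is L. Any other position is W if it can reach an L in one move, else L.
n=0: no move → L
n=1: no move → L
n=2: no move → L
n=3: no move → L
n=4: W (go to 0, an L position)
n=5: W (go to 1, an L position)
n=6: W (go to 2, an L position)
n=7: W (go to 3, an L position)
n=8: W (go to 3, an L position)
n=9: L (options 5(W), 4(W) are all W)
n=10: L (options 6(W), 5(W) are all W)
n=11: L (options 7(W), 6(W) are all W)
n=12: L (options 8(W), 7(W) are all W)
n=13: W (go to 9, an L position)
From 13, the L positions reachable in one move are: 9.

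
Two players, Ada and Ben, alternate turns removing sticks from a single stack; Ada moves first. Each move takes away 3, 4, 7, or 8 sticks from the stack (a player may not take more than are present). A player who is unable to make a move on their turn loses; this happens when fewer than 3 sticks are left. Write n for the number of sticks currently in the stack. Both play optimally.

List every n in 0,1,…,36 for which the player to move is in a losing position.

Build the W/L table. Terminal = L. A non-terminal position is W if it has a move to some L; otherwise it is L.
n=0: no move → L
n=1: no move → L
n=2: no move → L
n=3: can move to 0, which is L ⇒ W
n=4: can move to 1, which is L ⇒ W
n=5: can move to 2, which is L ⇒ W
n=6: can move to 2, which is L ⇒ W
n=7: can move to 0, which is L ⇒ W
n=8: can move to 1, which is L ⇒ W
n=9: can move to 2, which is L ⇒ W
n=10: can move to 2, which is L ⇒ W
n=11: moves to 8(W), 7(W), 4(W), 3(W); every one is W ⇒ L
n=12: moves to 9(W), 8(W), 5(W), 4(W); every one is W ⇒ L
n=13: moves to 10(W), 9(W), 6(W), 5(W); every one is W ⇒ L
n=14: can move to 11, which is L ⇒ W
n=15: can move to 12, which is L ⇒ W
n=16: can move to 13, which is L ⇒ W
n=17: can move to 13, which is L ⇒ W
n=18: can move to 11, which is L ⇒ W
n=19: can move to 12, which is L ⇒ W
n=20: can move to 13, which is L ⇒ W
n=21: can move to 13, which is L ⇒ W
n=22: moves to 19(W), 18(W), 15(W), 14(W); every one is W ⇒ L
n=23: moves to 20(W), 19(W), 16(W), 15(W); every one is W ⇒ L
n=24: moves to 21(W), 20(W), 17(W), 16(W); every one is W ⇒ L
n=25: can move to 22, which is L ⇒ W
n=26: can move to 23, which is L ⇒ W
n=27: can move to 24, which is L ⇒ W
n=28: can move to 24, which is L ⇒ W
n=29: can move to 22, which is L ⇒ W
n=30: can move to 23, which is L ⇒ W
n=31: can move to 24, which is L ⇒ W
n=32: can move to 24, which is L ⇒ W
n=33: moves to 30(W), 29(W), 26(W), 25(W); every one is W ⇒ L
n=34: moves to 31(W), 30(W), 27(W), 26(W); every one is W ⇒ L
n=35: moves to 32(W), 31(W), 28(W), 27(W); every one is W ⇒ L
n=36: can move to 33, which is L ⇒ W
Reading off the rows marked L gives the requested list; there are 12 such values of n.

0, 1, 2, 11, 12, 13, 22, 23, 24, 33, 34, 35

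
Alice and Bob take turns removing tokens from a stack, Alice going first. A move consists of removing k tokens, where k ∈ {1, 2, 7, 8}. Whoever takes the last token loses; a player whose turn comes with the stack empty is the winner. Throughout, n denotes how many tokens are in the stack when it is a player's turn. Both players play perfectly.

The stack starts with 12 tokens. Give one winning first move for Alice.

Classify positions by backward induction: terminal positions (no move available) are W. From any other position, the mover wins iff some move reaches an L.
n=0: no move; the opponent has just taken the last token and therefore loses → W
n=1: only reaches 0(W), which is W → L
n=2: reaches L-position 1 → W
n=3: reaches L-position 1 → W
n=4: only reaches 3(W), 2(W), all W → L
n=5: reaches L-position 4 → W
n=6: reaches L-position 4 → W
n=7: only reaches 6(W), 5(W), 0(W), all W → L
n=8: reaches L-position 7 → W
n=9: reaches L-position 7 → W
n=10: only reaches 9(W), 8(W), 3(W), 2(W), all W → L
n=11: reaches L-position 10 → W
n=12: reaches L-position 10 → W
From 12, the L positions reachable in one move are: 10, 4. Any move reaching one of these is winning.

Remove 2, leaving 10.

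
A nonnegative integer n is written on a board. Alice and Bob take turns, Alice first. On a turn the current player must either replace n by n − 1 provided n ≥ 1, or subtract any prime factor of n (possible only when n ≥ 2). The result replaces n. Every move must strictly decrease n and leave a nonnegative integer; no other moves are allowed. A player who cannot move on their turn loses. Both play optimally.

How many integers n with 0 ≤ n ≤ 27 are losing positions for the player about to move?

Classify positions by backward induction: terminal positions (no move available) are L. From any other position, the mover wins iff some move reaches an L.
n=0: no move → L
n=1: reaches L-position 0 → W
n=2: reaches L-position 0 → W
n=3: reaches L-position 0 → W
n=4: only reaches 2(W), 3(W), all W → L
n=5: reaches L-position 0 → W
n=6: reaches L-position 4 → W
n=7: reaches L-position 0 → W
n=8: only reaches 6(W), 7(W), all W → L
n=9: reaches L-position 8 → W
n=10: reaches L-position 8 → W
n=11: reaches L-position 0 → W
n=12: only reaches 9(W), 10(W), 11(W), all W → L
n=13: reaches L-position 0 → W
n=14: reaches L-position 12 → W
n=15: reaches L-position 12 → W
n=16: only reaches 14(W), 15(W), all W → L
n=17: reaches L-position 0 → W
n=18: reaches L-position 16 → W
n=19: reaches L-position 0 → W
n=20: only reaches 15(W), 18(W), 19(W), all W → L
n=21: reaches L-position 20 → W
n=22: reaches L-position 20 → W
n=23: reaches L-position 0 → W
n=24: only reaches 21(W), 22(W), 23(W), all W → L
n=25: reaches L-position 20 → W
n=26: reaches L-position 24 → W
n=27: reaches L-position 24 → W
L entries with 0 ≤ n ≤ 27: n = 0, 4, 8, 12, 16, 20, 24; that makes 7.

7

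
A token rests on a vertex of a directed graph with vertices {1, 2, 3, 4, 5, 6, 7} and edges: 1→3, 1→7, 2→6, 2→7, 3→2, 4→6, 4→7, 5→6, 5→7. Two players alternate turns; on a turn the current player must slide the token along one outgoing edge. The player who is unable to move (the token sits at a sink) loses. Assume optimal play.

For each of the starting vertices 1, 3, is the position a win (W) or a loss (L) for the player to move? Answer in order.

1: W, 3: L

Positions with no move are L. A position that does have a move is losing for the player to move precisely when every available move leads to a winning position for the opponent. Fill in the labels:
Every edge goes from a vertex to one that appears earlier in the order 7, 6, 5, 2, 4, 3, 1, so processing vertices in that order labels each vertex after all of its successors.
7: no outgoing edge → L
6: no outgoing edge → L
5: can move to 6, which is L ⇒ W
2: can move to 6, which is L ⇒ W
4: can move to 6, which is L ⇒ W
3: the only move is to 2(W), a W ⇒ L
1: can move to 3, which is L ⇒ W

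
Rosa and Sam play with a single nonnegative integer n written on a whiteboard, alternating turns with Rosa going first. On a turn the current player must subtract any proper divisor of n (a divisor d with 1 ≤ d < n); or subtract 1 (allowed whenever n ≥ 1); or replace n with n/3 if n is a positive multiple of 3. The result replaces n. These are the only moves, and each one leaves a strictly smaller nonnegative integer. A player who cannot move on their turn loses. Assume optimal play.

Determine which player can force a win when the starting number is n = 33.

Classify positions by backward induction: terminal positions (no move available) are L. From any other position, the mover wins iff some move reaches an L.
n=0: no move → L
n=1: W (go to 0, an L position)
n=2: L (sole option 1(W) is W)
n=3: W (go to 2, an L position)
n=4: W (go to 2, an L position)
n=5: L (sole option 4(W) is W)
n=6: W (go to 2, an L position)
n=7: L (sole option 6(W) is W)
n=8: W (go to 7, an L position)
n=9: L (options 3(W), 6(W), 8(W) are all W)
n=10: W (go to 5, an L position)
n=11: L (sole option 10(W) is W)
n=12: W (go to 9, an L position)
n=13: L (sole option 12(W) is W)
n=14: W (go to 7, an L position)
n=15: W (go to 5, an L position)
n=16: L (options 8(W), 12(W), 14(W), 15(W) are all W)
n=17: W (go to 16, an L position)
n=18: W (go to 9, an L position)
n=19: L (sole option 18(W) is W)
n=20: W (go to 16, an L position)
n=21: W (go to 7, an L position)
n=22: W (go to 11, an L position)
n=23: L (sole option 22(W) is W)
n=24: W (go to 16, an L position)
n=25: L (options 20(W), 24(W) are all W)
n=26: W (go to 13, an L position)
n=27: W (go to 9, an L position)
n=28: L (options 14(W), 21(W), 24(W), 26(W), 27(W) are all W)
n=29: W (go to 28, an L position)
n=30: W (go to 25, an L position)
n=31: L (sole option 30(W) is W)
n=32: W (go to 16, an L position)
n=33: W (go to 11, an L position)
From 33 Rosa can move to 11, reaching an L position.

Rosa wins.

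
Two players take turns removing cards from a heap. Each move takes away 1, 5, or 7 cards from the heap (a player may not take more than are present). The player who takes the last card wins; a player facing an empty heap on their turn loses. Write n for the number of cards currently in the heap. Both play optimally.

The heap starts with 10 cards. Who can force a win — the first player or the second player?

The second player wins.

Classify positions by backward induction: terminal positions (no move available) are L. From any other position, the mover wins iff some move reaches an L.
n=0: no move → L
n=1: can move to 0, which is L ⇒ W
n=2: the only move is to 1(W), a W ⇒ L
n=3: can move to 2, which is L ⇒ W
n=4: the only move is to 3(W), a W ⇒ L
n=5: can move to 4, which is L ⇒ W
n=6: moves to 5(W), 1(W); every one is W ⇒ L
n=7: can move to 6, which is L ⇒ W
n=8: moves to 7(W), 3(W), 1(W); every one is W ⇒ L
n=9: can move to 8, which is L ⇒ W
n=10: moves to 9(W), 5(W), 3(W); every one is W ⇒ L
Every move from 10 reaches a W position, so the mover loses.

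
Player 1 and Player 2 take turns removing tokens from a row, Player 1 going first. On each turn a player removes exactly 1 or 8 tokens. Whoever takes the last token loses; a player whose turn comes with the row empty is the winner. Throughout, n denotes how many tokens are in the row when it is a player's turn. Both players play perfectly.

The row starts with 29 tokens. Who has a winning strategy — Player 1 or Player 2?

Work bottom-up. With no move the player to move wins. Otherwise the position is W if at least one move leads to an L position for the opponent, and L if every move leads to a W.
n=0: no move; the opponent has just taken the last token and therefore loses → W
n=1: the only move is to 0(W), a W ⇒ L
n=2: can move to 1, which is L ⇒ W
n=3: the only move is to 2(W), a W ⇒ L
n=4: can move to 3, which is L ⇒ W
n=5: the only move is to 4(W), a W ⇒ L
n=6: can move to 5, which is L ⇒ W
n=7: the only move is to 6(W), a W ⇒ L
n=8: can move to 7, which is L ⇒ W
n=9: can move to 1, which is L ⇒ W
n=10: moves to 9(W), 2(W); every one is W ⇒ L
n=11: can move to 10, which is L ⇒ W
n=12: moves to 11(W), 4(W); every one is W ⇒ L
n=13: can move to 12, which is L ⇒ W
n=14: moves to 13(W), 6(W); every one is W ⇒ L
n=15: can move to 14, which is L ⇒ W
n=16: moves to 15(W), 8(W); every one is W ⇒ L
n=17: can move to 16, which is L ⇒ W
n=18: can move to 10, which is L ⇒ W
n=19: moves to 18(W), 11(W); every one is W ⇒ L
n=20: can move to 19, which is L ⇒ W
n=21: moves to 20(W), 13(W); every one is W ⇒ L
n=22: can move to 21, which is L ⇒ W
n=23: moves to 22(W), 15(W); every one is W ⇒ L
n=24: can move to 23, which is L ⇒ W
n=25: moves to 24(W), 17(W); every one is W ⇒ L
n=26: can move to 25, which is L ⇒ W
n=27: can move to 19, which is L ⇒ W
n=28: moves to 27(W), 20(W); every one is W ⇒ L
n=29: can move to 28, which is L ⇒ W
The starting position 29 is W: Player 1 should remove 1, leaving 28, handing over an L position.

Player 1 wins.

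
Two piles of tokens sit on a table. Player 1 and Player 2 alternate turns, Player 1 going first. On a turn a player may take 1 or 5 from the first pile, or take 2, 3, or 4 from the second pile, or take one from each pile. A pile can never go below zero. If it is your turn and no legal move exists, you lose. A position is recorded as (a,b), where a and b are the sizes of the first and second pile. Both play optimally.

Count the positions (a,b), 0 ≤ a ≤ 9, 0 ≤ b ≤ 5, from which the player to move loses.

Build the W/L table. Terminal = L. A non-terminal position is W if it has a move to some L; otherwise it is L.
Every move lowers a or b (never raises either), so fill the grid row by row in increasing a, and left to right within a row: each cell's successors are then already labelled.
      b=0  b=1  b=2  b=3  b=4  b=5
a=0:    L    L    W    W    W    W
a=1:    W    W    W    L    L    W
a=2:    L    L    W    W    W    W
a=3:    W    W    W    L    L    W
a=4:    L    L    W    W    W    W
a=5:    W    W    W    L    L    W
a=6:    L    L    W    W    W    W
a=7:    W    W    W    L    L    W
a=8:    L    L    W    W    W    W
a=9:    W    W    W    L    L    W
Cells with no legal move (terminal, hence L): (0,0), (0,1).
The remaining L cells, each justified by listing all of its moves:
(1,3): only reaches (0,3)(W), (1,1)(W), (1,0)(W), (0,2)(W), all W → L
(1,4): only reaches (0,4)(W), (1,2)(W), (1,1)(W), (1,0)(W), (0,3)(W), all W → L
(2,0): only reaches (1,0)(W), which is W → L
(2,1): only reaches (1,1)(W), (1,0)(W), all W → L
(3,3): only reaches (2,3)(W), (3,1)(W), (3,0)(W), (2,2)(W), all W → L
(3,4): only reaches (2,4)(W), (3,2)(W), (3,1)(W), (3,0)(W), (2,3)(W), all W → L
(4,0): only reaches (3,0)(W), which is W → L
(4,1): only reaches (3,1)(W), (3,0)(W), all W → L
(5,3): only reaches (4,3)(W), (0,3)(W), (5,1)(W), (5,0)(W), (4,2)(W), all W → L
(5,4): only reaches (4,4)(W), (0,4)(W), (5,2)(W), (5,1)(W), (5,0)(W), (4,3)(W), all W → L
(6,0): only reaches (5,0)(W), (1,0)(W), all W → L
(6,1): only reaches (5,1)(W), (1,1)(W), (5,0)(W), all W → L
(7,3): only reaches (6,3)(W), (2,3)(W), (7,1)(W), (7,0)(W), (6,2)(W), all W → L
(7,4): only reaches (6,4)(W), (2,4)(W), (7,2)(W), (7,1)(W), (7,0)(W), (6,3)(W), all W → L
(8,0): only reaches (7,0)(W), (3,0)(W), all W → L
(8,1): only reaches (7,1)(W), (3,1)(W), (7,0)(W), all W → L
(9,3): only reaches (8,3)(W), (4,3)(W), (9,1)(W), (9,0)(W), (8,2)(W), all W → L
(9,4): only reaches (8,4)(W), (4,4)(W), (9,2)(W), (9,1)(W), (9,0)(W), (8,3)(W), all W → L
Every other cell has at least one move into one of the L cells above, so it is W.
L cells per row: a=0: 2, a=1: 2, a=2: 2, a=3: 2, a=4: 2, a=5: 2, a=6: 2, a=7: 2, a=8: 2, a=9: 2; total 20.

20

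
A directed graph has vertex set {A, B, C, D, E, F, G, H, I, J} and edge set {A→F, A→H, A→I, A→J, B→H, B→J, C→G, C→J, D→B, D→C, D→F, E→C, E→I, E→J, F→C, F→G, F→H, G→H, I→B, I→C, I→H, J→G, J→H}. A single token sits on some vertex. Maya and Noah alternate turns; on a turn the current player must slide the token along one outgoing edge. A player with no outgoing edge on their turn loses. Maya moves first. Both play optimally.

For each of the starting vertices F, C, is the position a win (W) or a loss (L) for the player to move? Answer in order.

Classify positions by backward induction: terminal positions (no move available) are L. From any other position, the mover wins iff some move reaches an L.
Every edge goes from a vertex to one that appears earlier in the order H, G, J, B, C, I, E, F, D, A, so processing vertices in that order labels each vertex after all of its successors.
H: no outgoing edge → L
G: →H(L), so W
J: →H(L), so W
B: →H(L), so W
C: →J(W), G(W) — all W, so L
I: →C(L), so W
E: →C(L), so W
F: →C(L), so W
D: →C(L), so W
A: →H(L), so W

F: W, C: L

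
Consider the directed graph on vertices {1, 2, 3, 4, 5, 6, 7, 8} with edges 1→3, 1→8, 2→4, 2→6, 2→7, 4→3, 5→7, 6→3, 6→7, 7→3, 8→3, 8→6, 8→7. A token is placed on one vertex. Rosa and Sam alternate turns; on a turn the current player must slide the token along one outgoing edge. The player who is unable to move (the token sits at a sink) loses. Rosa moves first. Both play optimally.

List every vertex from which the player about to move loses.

Compute win/loss labels from the base case upward. A position with no move is L. Any other position is W if it can reach an L in one move, else L.
Every edge goes from a vertex to one that appears earlier in the order 3, 7, 6, 8, 5, 4, 1, 2, so processing vertices in that order labels each vertex after all of its successors.
3: no outgoing edge → L
7: can move to 3, which is L ⇒ W
6: can move to 3, which is L ⇒ W
8: can move to 3, which is L ⇒ W
5: the only move is to 7(W), a W ⇒ L
4: can move to 3, which is L ⇒ W
1: can move to 3, which is L ⇒ W
2: moves to 4(W), 6(W), 7(W); every one is W ⇒ L
Reading off the rows marked L gives the requested list; there are 3 such vertices.

2, 3, 5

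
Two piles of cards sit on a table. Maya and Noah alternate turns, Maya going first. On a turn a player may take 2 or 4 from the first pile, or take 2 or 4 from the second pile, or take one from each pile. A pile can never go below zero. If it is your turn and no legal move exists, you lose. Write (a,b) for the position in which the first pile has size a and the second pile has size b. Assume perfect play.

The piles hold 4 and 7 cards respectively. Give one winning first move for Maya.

Label each position W (a win for the player to move) or L (a loss). A position with no legal move is L; any other position is W exactly when some move reaches an L, and L when every move reaches a W.
No move ever increases a pile, so every position that can arise here has a ≤ 4 and b ≤ 7; it is enough to label the cells with 0 ≤ a ≤ 4 and 0 ≤ b ≤ 7.
Every move lowers a or b (never raises either), so fill the grid row by row in increasing a, and left to right within a row: each cell's successors are then already labelled.
      b=0  b=1  b=2  b=3  b=4  b=5  b=6  b=7
a=0:    L    L    W    W    W    W    L    L
a=1:    L    W    W    L    W    W    L    W
a=2:    W    W    L    L    W    W    W    W
a=3:    W    L    L    W    W    W    W    L
a=4:    W    W    W    W    L    L    W    W
Cells with no legal move (terminal, hence L): (0,0), (0,1), (1,0).
The remaining L cells, each justified by listing all of its moves:
(0,6): →(0,4)(W), (0,2)(W) — all W, so L
(0,7): →(0,5)(W), (0,3)(W) — all W, so L
(1,3): →(1,1)(W), (0,2)(W) — all W, so L
(1,6): →(1,4)(W), (1,2)(W), (0,5)(W) — all W, so L
(2,2): →(0,2)(W), (2,0)(W), (1,1)(W) — all W, so L
(2,3): →(0,3)(W), (2,1)(W), (1,2)(W) — all W, so L
(3,1): →(1,1)(W), (2,0)(W) — all W, so L
(3,2): →(1,2)(W), (3,0)(W), (2,1)(W) — all W, so L
(3,7): →(1,7)(W), (3,5)(W), (3,3)(W), (2,6)(W) — all W, so L
(4,4): →(2,4)(W), (0,4)(W), (4,2)(W), (4,0)(W), (3,3)(W) — all W, so L
(4,5): →(2,5)(W), (0,5)(W), (4,3)(W), (4,1)(W), (3,4)(W) — all W, so L
Every other cell has at least one move into one of the L cells above, so it is W.
From (4,7), the L positions reachable in one move are: (0,7), (4,5). Any move reaching one of these is winning.

Move to (0,7).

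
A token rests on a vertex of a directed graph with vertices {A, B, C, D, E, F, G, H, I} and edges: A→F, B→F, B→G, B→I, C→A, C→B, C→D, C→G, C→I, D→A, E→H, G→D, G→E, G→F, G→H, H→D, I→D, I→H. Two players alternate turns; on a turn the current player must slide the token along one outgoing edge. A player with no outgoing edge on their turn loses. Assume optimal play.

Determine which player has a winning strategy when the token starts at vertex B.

The first player wins.

Classify positions by backward induction: terminal positions (no move available) are L. From any other position, the mover wins iff some move reaches an L.
Every edge goes from a vertex to one that appears earlier in the order F, A, D, H, I, E, G, B, C, so processing vertices in that order labels each vertex after all of its successors.
F: no outgoing edge → L
A: →F(L), so W
D: →A(W) only, which is W, so L
H: →D(L), so W
I: →D(L), so W
E: →H(W) only, which is W, so L
G: →E(L), so W
B: →F(L), so W
C: →D(L), so W
The starting position B is W: the player to move should move to F, handing over an L position.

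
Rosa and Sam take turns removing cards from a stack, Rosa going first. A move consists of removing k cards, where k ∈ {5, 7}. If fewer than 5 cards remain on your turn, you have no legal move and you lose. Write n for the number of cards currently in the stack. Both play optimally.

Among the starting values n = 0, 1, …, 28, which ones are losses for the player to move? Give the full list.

0, 1, 2, 3, 4, 12, 13, 14, 15, 16, 24, 25, 26, 27, 28

Use the standard recursion: the mover loses at a terminal position; elsewhere, the mover wins exactly when some move hands the opponent an L position.
n=0: no move → L
n=1: no move → L
n=2: no move → L
n=3: no move → L
n=4: no move → L
n=5: →0(L), so W
n=6: →1(L), so W
n=7: →2(L), so W
n=8: →3(L), so W
n=9: →4(L), so W
n=10: →3(L), so W
n=11: →4(L), so W
n=12: →7(W), 5(W) — all W, so L
n=13: →8(W), 6(W) — all W, so L
n=14: →9(W), 7(W) — all W, so L
n=15: →10(W), 8(W) — all W, so L
n=16: →11(W), 9(W) — all W, so L
n=17: →12(L), so W
n=18: →13(L), so W
n=19: →14(L), so W
n=20: →15(L), so W
n=21: →16(L), so W
n=22: →15(L), so W
n=23: →16(L), so W
n=24: →19(W), 17(W) — all W, so L
n=25: →20(W), 18(W) — all W, so L
n=26: →21(W), 19(W) — all W, so L
n=27: →22(W), 20(W) — all W, so L
n=28: →23(W), 21(W) — all W, so L
Reading off the rows marked L gives the requested list; there are 15 such values of n.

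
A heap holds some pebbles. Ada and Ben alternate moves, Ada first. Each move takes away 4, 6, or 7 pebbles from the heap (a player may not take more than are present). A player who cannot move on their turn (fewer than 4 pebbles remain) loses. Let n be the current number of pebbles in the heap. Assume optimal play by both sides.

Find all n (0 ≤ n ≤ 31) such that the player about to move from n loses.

0, 1, 2, 3, 11, 12, 13, 14, 22, 23, 24, 25

Use the standard recursion: the mover loses at a terminal position; elsewhere, the mover wins exactly when some move hands the opponent an L position.
n=0: no move → L
n=1: no move → L
n=2: no move → L
n=3: no move → L
n=4: →0(L), so W
n=5: →1(L), so W
n=6: →2(L), so W
n=7: →3(L), so W
n=8: →2(L), so W
n=9: →3(L), so W
n=10: →3(L), so W
n=11: →7(W), 5(W), 4(W) — all W, so L
n=12: →8(W), 6(W), 5(W) — all W, so L
n=13: →9(W), 7(W), 6(W) — all W, so L
n=14: →10(W), 8(W), 7(W) — all W, so L
n=15: →11(L), so W
n=16: →12(L), so W
n=17: →13(L), so W
n=18: →14(L), so W
n=19: →13(L), so W
n=20: →14(L), so W
n=21: →14(L), so W
n=22: →18(W), 16(W), 15(W) — all W, so L
n=23: →19(W), 17(W), 16(W) — all W, so L
n=24: →20(W), 18(W), 17(W) — all W, so L
n=25: →21(W), 19(W), 18(W) — all W, so L
n=26: →22(L), so W
n=27: →23(L), so W
n=28: →24(L), so W
n=29: →25(L), so W
n=30: →24(L), so W
n=31: →25(L), so W
The losing starting values of n are exactly the entries labelled L in this table (12 of them).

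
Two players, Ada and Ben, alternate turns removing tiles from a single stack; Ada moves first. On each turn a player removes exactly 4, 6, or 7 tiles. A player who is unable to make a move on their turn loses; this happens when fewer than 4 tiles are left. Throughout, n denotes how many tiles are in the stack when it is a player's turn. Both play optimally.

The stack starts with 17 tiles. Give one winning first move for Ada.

Positions with no move are L. A position that does have a move is losing for the player to move precisely when every available move leads to a winning position for the opponent. Fill in the labels:
n=0: no move → L
n=1: no move → L
n=2: no move → L
n=3: no move → L
n=4: W (go to 0, an L position)
n=5: W (go to 1, an L position)
n=6: W (go to 2, an L position)
n=7: W (go to 3, an L position)
n=8: W (go to 2, an L position)
n=9: W (go to 3, an L position)
n=10: W (go to 3, an L position)
n=11: L (options 7(W), 5(W), 4(W) are all W)
n=12: L (options 8(W), 6(W), 5(W) are all W)
n=13: L (options 9(W), 7(W), 6(W) are all W)
n=14: L (options 10(W), 8(W), 7(W) are all W)
n=15: W (go to 11, an L position)
n=16: W (go to 12, an L position)
n=17: W (go to 13, an L position)
From 17, the L positions reachable in one move are: 13, 11. Any move reaching one of these is winning.

Remove 4, leaving 13.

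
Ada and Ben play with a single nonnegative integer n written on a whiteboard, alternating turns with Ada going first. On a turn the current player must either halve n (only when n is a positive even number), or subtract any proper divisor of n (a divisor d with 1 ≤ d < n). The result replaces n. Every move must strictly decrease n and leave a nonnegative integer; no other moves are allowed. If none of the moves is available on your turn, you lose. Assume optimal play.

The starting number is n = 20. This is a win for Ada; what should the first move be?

Work bottom-up. With no move the player to move loses. Otherwise the position is W if at least one move leads to an L position for the opponent, and L if every move leads to a W.
n=0: no move → L
n=1: no move → L
n=2: can move to 1, which is L ⇒ W
n=3: the only move is to 2(W), a W ⇒ L
n=4: can move to 3, which is L ⇒ W
n=5: the only move is to 4(W), a W ⇒ L
n=6: can move to 3, which is L ⇒ W
n=7: the only move is to 6(W), a W ⇒ L
n=8: can move to 7, which is L ⇒ W
n=9: moves to 6(W), 8(W); every one is W ⇒ L
n=10: can move to 5, which is L ⇒ W
n=11: the only move is to 10(W), a W ⇒ L
n=12: can move to 9, which is L ⇒ W
n=13: the only move is to 12(W), a W ⇒ L
n=14: can move to 7, which is L ⇒ W
n=15: moves to 10(W), 12(W), 14(W); every one is W ⇒ L
n=16: can move to 15, which is L ⇒ W
n=17: the only move is to 16(W), a W ⇒ L
n=18: can move to 9, which is L ⇒ W
n=19: the only move is to 18(W), a W ⇒ L
n=20: can move to 15, which is L ⇒ W
From 20, the L positions reachable in one move are: 15, 19. Any move reaching one of these is winning.

Move to 15.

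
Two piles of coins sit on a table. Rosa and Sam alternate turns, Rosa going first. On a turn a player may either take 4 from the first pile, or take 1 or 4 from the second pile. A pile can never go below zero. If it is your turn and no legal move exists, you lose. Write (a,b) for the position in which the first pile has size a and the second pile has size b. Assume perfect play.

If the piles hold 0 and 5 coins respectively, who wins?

Classify positions by backward induction: terminal positions (no move available) are L. From any other position, the mover wins iff some move reaches an L.
No move ever increases a pile, so every position that can arise here has a ≤ 0 and b ≤ 5; it is enough to label the cells with 0 ≤ a ≤ 0 and 0 ≤ b ≤ 5.
Every move lowers a or b (never raises either), so fill the grid row by row in increasing a, and left to right within a row: each cell's successors are then already labelled.
      b=0  b=1  b=2  b=3  b=4  b=5
a=0:    L    W    L    W    W    L
Cells with no legal move (terminal, hence L): (0,0).
The remaining L cells, each justified by listing all of its moves:
(0,2): the only move is to (0,1)(W), a W ⇒ L
(0,5): moves to (0,4)(W), (0,1)(W); every one is W ⇒ L
Every other cell has at least one move into one of the L cells above, so it is W.
The starting position (0,5) is L: whatever Rosa does, the opponent receives a W position.

Sam wins.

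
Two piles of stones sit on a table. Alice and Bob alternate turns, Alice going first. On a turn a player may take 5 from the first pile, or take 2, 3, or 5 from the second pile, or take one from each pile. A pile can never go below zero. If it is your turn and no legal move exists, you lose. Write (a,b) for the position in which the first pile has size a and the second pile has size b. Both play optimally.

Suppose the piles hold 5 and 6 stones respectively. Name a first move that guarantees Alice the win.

Label each position W (a win for the player to move) or L (a loss). A position with no legal move is L; any other position is W exactly when some move reaches an L, and L when every move reaches a W.
No move ever increases a pile, so every position that can arise here has a ≤ 5 and b ≤ 6; it is enough to label the cells with 0 ≤ a ≤ 5 and 0 ≤ b ≤ 6.
Every move lowers a or b (never raises either), so fill the grid row by row in increasing a, and left to right within a row: each cell's successors are then already labelled.
      b=0  b=1  b=2  b=3  b=4  b=5  b=6
a=0:    L    L    W    W    W    W    W
a=1:    L    W    W    W    L    W    W
a=2:    L    W    W    W    L    W    W
a=3:    L    W    W    W    L    W    W
a=4:    L    W    W    W    L    W    W
a=5:    W    W    L    L    W    W    W
Cells with no legal move (terminal, hence L): (0,0), (0,1), (1,0), (2,0), (3,0), (4,0).
The remaining L cells, each justified by listing all of its moves:
(1,4): only reaches (1,2)(W), (1,1)(W), (0,3)(W), all W → L
(2,4): only reaches (2,2)(W), (2,1)(W), (1,3)(W), all W → L
(3,4): only reaches (3,2)(W), (3,1)(W), (2,3)(W), all W → L
(4,4): only reaches (4,2)(W), (4,1)(W), (3,3)(W), all W → L
(5,2): only reaches (0,2)(W), (5,0)(W), (4,1)(W), all W → L
(5,3): only reaches (0,3)(W), (5,1)(W), (5,0)(W), (4,2)(W), all W → L
Every other cell has at least one move into one of the L cells above, so it is W.
From (5,6), the L positions reachable in one move are: (5,3).

Move to (5,3).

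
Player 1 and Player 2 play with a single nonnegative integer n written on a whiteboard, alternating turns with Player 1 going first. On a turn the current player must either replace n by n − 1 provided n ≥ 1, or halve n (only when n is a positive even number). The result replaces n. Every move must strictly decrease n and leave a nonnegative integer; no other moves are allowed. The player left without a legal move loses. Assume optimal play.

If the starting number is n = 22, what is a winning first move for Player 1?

Build the W/L table. Terminal = L. A non-terminal position is W if it has a move to some L; otherwise it is L.
n=0: no move → L
n=1: W (go to 0, an L position)
n=2: L (sole option 1(W) is W)
n=3: W (go to 2, an L position)
n=4: W (go to 2, an L position)
n=5: L (sole option 4(W) is W)
n=6: W (go to 5, an L position)
n=7: L (sole option 6(W) is W)
n=8: W (go to 7, an L position)
n=9: L (sole option 8(W) is W)
n=10: W (go to 5, an L position)
n=11: L (sole option 10(W) is W)
n=12: W (go to 11, an L position)
n=13: L (sole option 12(W) is W)
n=14: W (go to 7, an L position)
n=15: L (sole option 14(W) is W)
n=16: W (go to 15, an L position)
n=17: L (sole option 16(W) is W)
n=18: W (go to 9, an L position)
n=19: L (sole option 18(W) is W)
n=20: W (go to 19, an L position)
n=21: L (sole option 20(W) is W)
n=22: W (go to 11, an L position)
From 22, the L positions reachable in one move are: 11, 21. Any move reaching one of these is winning.

Move to 11.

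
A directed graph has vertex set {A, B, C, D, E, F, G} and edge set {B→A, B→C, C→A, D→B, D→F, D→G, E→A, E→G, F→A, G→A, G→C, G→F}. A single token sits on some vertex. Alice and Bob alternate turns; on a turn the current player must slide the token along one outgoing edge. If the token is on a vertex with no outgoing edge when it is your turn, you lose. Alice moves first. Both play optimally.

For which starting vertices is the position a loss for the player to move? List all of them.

Use the standard recursion: the mover loses at a terminal position; elsewhere, the mover wins exactly when some move hands the opponent an L position.
Every edge goes from a vertex to one that appears earlier in the order A, F, C, G, B, D, E, so processing vertices in that order labels each vertex after all of its successors.
A: no outgoing edge → L
F: W (go to A, an L position)
C: W (go to A, an L position)
G: W (go to A, an L position)
B: W (go to A, an L position)
D: L (options B(W), G(W), F(W) are all W)
E: W (go to A, an L position)
The losing starting vertices are exactly the entries labelled L in this table (2 of them).

A, D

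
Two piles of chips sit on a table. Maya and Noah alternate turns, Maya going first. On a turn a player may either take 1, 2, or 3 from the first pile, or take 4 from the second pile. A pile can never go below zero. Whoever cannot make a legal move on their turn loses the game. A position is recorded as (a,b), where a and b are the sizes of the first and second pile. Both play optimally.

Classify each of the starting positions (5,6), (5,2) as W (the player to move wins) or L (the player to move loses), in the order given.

Build the W/L table. Terminal = L. A non-terminal position is W if it has a move to some L; otherwise it is L.
No move ever increases a pile, so every position that can arise here has a ≤ 5 and b ≤ 6; it is enough to label the cells with 0 ≤ a ≤ 5 and 0 ≤ b ≤ 6.
Every move lowers a or b (never raises either), so fill the grid row by row in increasing a, and left to right within a row: each cell's successors are then already labelled.
      b=0  b=1  b=2  b=3  b=4  b=5  b=6
a=0:    L    L    L    L    W    W    W
a=1:    W    W    W    W    L    L    L
a=2:    W    W    W    W    W    W    W
a=3:    W    W    W    W    W    W    W
a=4:    L    L    L    L    W    W    W
a=5:    W    W    W    W    L    L    L
Cells with no legal move (terminal, hence L): (0,0), (0,1), (0,2), (0,3).
The remaining L cells, each justified by listing all of its moves:
(1,4): moves to (0,4)(W), (1,0)(W); every one is W ⇒ L
(1,5): moves to (0,5)(W), (1,1)(W); every one is W ⇒ L
(1,6): moves to (0,6)(W), (1,2)(W); every one is W ⇒ L
(4,0): moves to (3,0)(W), (2,0)(W), (1,0)(W); every one is W ⇒ L
(4,1): moves to (3,1)(W), (2,1)(W), (1,1)(W); every one is W ⇒ L
(4,2): moves to (3,2)(W), (2,2)(W), (1,2)(W); every one is W ⇒ L
(4,3): moves to (3,3)(W), (2,3)(W), (1,3)(W); every one is W ⇒ L
(5,4): moves to (4,4)(W), (3,4)(W), (2,4)(W), (5,0)(W); every one is W ⇒ L
(5,5): moves to (4,5)(W), (3,5)(W), (2,5)(W), (5,1)(W); every one is W ⇒ L
(5,6): moves to (4,6)(W), (3,6)(W), (2,6)(W), (5,2)(W); every one is W ⇒ L
Every other cell has at least one move into one of the L cells above, so it is W.
(5,6): one of the L cells justified above, so L
(5,2): the move to (4,2) reaches an L cell, so W

(5,6): L, (5,2): W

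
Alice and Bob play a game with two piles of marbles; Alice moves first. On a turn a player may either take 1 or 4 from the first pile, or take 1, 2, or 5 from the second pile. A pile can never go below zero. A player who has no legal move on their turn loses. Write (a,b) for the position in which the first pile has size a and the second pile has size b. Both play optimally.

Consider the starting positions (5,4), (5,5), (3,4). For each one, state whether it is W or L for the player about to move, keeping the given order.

(5,4): W, (5,5): W, (3,4): L

Use the standard recursion: the mover loses at a terminal position; elsewhere, the mover wins exactly when some move hands the opponent an L position.
No move ever increases a pile, so every position that can arise here has a ≤ 5 and b ≤ 5; it is enough to label the cells with 0 ≤ a ≤ 5 and 0 ≤ b ≤ 5.
Every move lowers a or b (never raises either), so fill the grid row by row in increasing a, and left to right within a row: each cell's successors are then already labelled.
      b=0  b=1  b=2  b=3  b=4  b=5
a=0:    L    W    W    L    W    W
a=1:    W    L    W    W    L    W
a=2:    L    W    W    L    W    W
a=3:    W    L    W    W    L    W
a=4:    W    W    L    W    W    L
a=5:    L    W    W    L    W    W
Cells with no legal move (terminal, hence L): (0,0).
The remaining L cells, each justified by listing all of its moves:
(0,3): only reaches (0,2)(W), (0,1)(W), all W → L
(1,1): only reaches (0,1)(W), (1,0)(W), all W → L
(1,4): only reaches (0,4)(W), (1,3)(W), (1,2)(W), all W → L
(2,0): only reaches (1,0)(W), which is W → L
(2,3): only reaches (1,3)(W), (2,2)(W), (2,1)(W), all W → L
(3,1): only reaches (2,1)(W), (3,0)(W), all W → L
(3,4): only reaches (2,4)(W), (3,3)(W), (3,2)(W), all W → L
(4,2): only reaches (3,2)(W), (0,2)(W), (4,1)(W), (4,0)(W), all W → L
(4,5): only reaches (3,5)(W), (0,5)(W), (4,4)(W), (4,3)(W), (4,0)(W), all W → L
(5,0): only reaches (4,0)(W), (1,0)(W), all W → L
(5,3): only reaches (4,3)(W), (1,3)(W), (5,2)(W), (5,1)(W), all W → L
Every other cell has at least one move into one of the L cells above, so it is W.
(5,4): the move to (1,4) reaches an L cell, so W
(5,5): the move to (4,5) reaches an L cell, so W
(3,4): one of the L cells justified above, so L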